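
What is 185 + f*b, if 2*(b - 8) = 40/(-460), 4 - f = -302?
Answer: 60253/23 ≈ 2619.7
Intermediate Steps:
f = 306 (f = 4 - 1*(-302) = 4 + 302 = 306)
b = 183/23 (b = 8 + (40/(-460))/2 = 8 + (40*(-1/460))/2 = 8 + (½)*(-2/23) = 8 - 1/23 = 183/23 ≈ 7.9565)
185 + f*b = 185 + 306*(183/23) = 185 + 55998/23 = 60253/23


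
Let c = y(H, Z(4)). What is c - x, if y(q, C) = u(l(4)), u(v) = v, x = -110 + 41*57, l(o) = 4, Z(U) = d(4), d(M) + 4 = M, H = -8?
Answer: -2223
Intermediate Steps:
d(M) = -4 + M
Z(U) = 0 (Z(U) = -4 + 4 = 0)
x = 2227 (x = -110 + 2337 = 2227)
y(q, C) = 4
c = 4
c - x = 4 - 1*2227 = 4 - 2227 = -2223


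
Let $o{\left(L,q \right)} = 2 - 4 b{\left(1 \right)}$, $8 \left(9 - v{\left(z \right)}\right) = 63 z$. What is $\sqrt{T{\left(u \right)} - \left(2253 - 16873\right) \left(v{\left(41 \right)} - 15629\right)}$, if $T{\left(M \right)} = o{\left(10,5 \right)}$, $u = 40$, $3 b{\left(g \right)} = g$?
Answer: $\frac{i \sqrt{8391053946}}{6} \approx 15267.0 i$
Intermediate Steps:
$b{\left(g \right)} = \frac{g}{3}$
$v{\left(z \right)} = 9 - \frac{63 z}{8}$
$o{\left(L,q \right)} = \frac{2}{3}$ ($o{\left(L,q \right)} = 2 - 4 \cdot \frac{1}{3} \cdot 1 = 2 - \frac{4}{3} = \frac{2}{3}$)
$T{\left(M \right)} = \frac{2}{3}$
$\sqrt{T{\left(u \right)} - \left(2253 - 16873\right) \left(v{\left(41 \right)} - 15629\right)} = \sqrt{\frac{2}{3} - \left(2253 - 16873\right) \left(\left(9 - \frac{2583}{8}\right) - 15629\right)} = \sqrt{\frac{2}{3} - - 14620 \left(\left(9 - \frac{2583}{8}\right) - 15629\right)} = \sqrt{\frac{2}{3} - - 14620 \left(- \frac{2511}{8} - 15629\right)} = \sqrt{\frac{2}{3} - \left(-14620\right) \left(- \frac{127543}{8}\right)} = \sqrt{\frac{2}{3} - \frac{466169665}{2}} = \sqrt{- \frac{1398508991}{6}} = \frac{i \sqrt{8391053946}}{6}$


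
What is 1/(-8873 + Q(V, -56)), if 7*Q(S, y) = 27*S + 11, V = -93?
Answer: -7/64611 ≈ -0.00010834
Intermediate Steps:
Q(S, y) = 11/7 + 27*S/7 (Q(S, y) = (27*S + 11)/7 = (11 + 27*S)/7 = 11/7 + 27*S/7)
1/(-8873 + Q(V, -56)) = 1/(-8873 + (11/7 + (27/7)*(-93))) = 1/(-8873 + (11/7 - 2511/7)) = 1/(-8873 - 2500/7) = 1/(-64611/7) = -7/64611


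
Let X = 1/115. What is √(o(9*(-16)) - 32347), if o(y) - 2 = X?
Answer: I*√427762510/115 ≈ 179.85*I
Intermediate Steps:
X = 1/115 ≈ 0.0086956
o(y) = 231/115 (o(y) = 2 + 1/115 = 231/115)
√(o(9*(-16)) - 32347) = √(231/115 - 32347) = √(-3719674/115) = I*√427762510/115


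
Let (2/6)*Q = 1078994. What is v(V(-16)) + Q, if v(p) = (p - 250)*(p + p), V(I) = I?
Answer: 3245494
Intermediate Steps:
Q = 3236982 (Q = 3*1078994 = 3236982)
v(p) = 2*p*(-250 + p) (v(p) = (-250 + p)*(2*p) = 2*p*(-250 + p))
v(V(-16)) + Q = 2*(-16)*(-250 - 16) + 3236982 = 2*(-16)*(-266) + 3236982 = 8512 + 3236982 = 3245494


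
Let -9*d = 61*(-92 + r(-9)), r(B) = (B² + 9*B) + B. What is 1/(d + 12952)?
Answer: 9/122729 ≈ 7.3332e-5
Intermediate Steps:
r(B) = B² + 10*B
d = 6161/9 (d = -61*(-92 - 9*(10 - 9))/9 = -61*(-92 - 9*1)/9 = -61*(-92 - 9)/9 = -61*(-101)/9 = -⅑*(-6161) = 6161/9 ≈ 684.56)
1/(d + 12952) = 1/(6161/9 + 12952) = 1/(122729/9) = 9/122729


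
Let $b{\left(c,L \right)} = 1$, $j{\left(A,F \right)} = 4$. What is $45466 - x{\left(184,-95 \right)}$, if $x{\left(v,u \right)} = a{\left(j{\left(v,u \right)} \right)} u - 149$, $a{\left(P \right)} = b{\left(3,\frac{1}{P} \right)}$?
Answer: $45710$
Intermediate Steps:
$a{\left(P \right)} = 1$
$x{\left(v,u \right)} = -149 + u$ ($x{\left(v,u \right)} = 1 u - 149 = u - 149 = -149 + u$)
$45466 - x{\left(184,-95 \right)} = 45466 - \left(-149 - 95\right) = 45466 - -244 = 45466 + 244 = 45710$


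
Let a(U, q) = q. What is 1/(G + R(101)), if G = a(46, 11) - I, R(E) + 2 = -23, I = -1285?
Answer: 1/1271 ≈ 0.00078678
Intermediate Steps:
R(E) = -25 (R(E) = -2 - 23 = -25)
G = 1296 (G = 11 - 1*(-1285) = 11 + 1285 = 1296)
1/(G + R(101)) = 1/(1296 - 25) = 1/1271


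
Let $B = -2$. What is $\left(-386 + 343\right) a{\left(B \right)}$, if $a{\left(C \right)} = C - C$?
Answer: $0$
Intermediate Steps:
$a{\left(C \right)} = 0$
$\left(-386 + 343\right) a{\left(B \right)} = \left(-386 + 343\right) 0 = \left(-43\right) 0 = 0$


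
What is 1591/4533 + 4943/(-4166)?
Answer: -15778513/18884478 ≈ -0.83553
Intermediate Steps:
1591/4533 + 4943/(-4166) = 1591*(1/4533) + 4943*(-1/4166) = 1591/4533 - 4943/4166 = -15778513/18884478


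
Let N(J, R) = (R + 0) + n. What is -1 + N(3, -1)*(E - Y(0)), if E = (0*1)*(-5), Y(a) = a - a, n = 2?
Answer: -1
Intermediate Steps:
Y(a) = 0
E = 0 (E = 0*(-5) = 0)
N(J, R) = 2 + R (N(J, R) = (R + 0) + 2 = R + 2 = 2 + R)
-1 + N(3, -1)*(E - Y(0)) = -1 + (2 - 1)*(0 - 1*0) = -1 + 1*(0 + 0) = -1 + 1*0 = -1 + 0 = -1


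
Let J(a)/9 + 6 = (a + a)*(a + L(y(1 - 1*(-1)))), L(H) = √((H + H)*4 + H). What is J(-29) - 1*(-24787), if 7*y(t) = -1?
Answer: 39871 - 1566*I*√7/7 ≈ 39871.0 - 591.89*I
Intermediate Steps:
y(t) = -⅐ (y(t) = (⅐)*(-1) = -⅐)
L(H) = 3*√H (L(H) = √((2*H)*4 + H) = √(8*H + H) = √(9*H) = 3*√H)
J(a) = -54 + 18*a*(a + 3*I*√7/7) (J(a) = -54 + 9*((a + a)*(a + 3*√(-⅐))) = -54 + 9*((2*a)*(a + 3*(I*√7/7))) = -54 + 9*((2*a)*(a + 3*I*√7/7)) = -54 + 9*(2*a*(a + 3*I*√7/7)) = -54 + 18*a*(a + 3*I*√7/7))
J(-29) - 1*(-24787) = (-54 + 18*(-29)² + (54/7)*I*(-29)*√7) - 1*(-24787) = (-54 + 18*841 - 1566*I*√7/7) + 24787 = (-54 + 15138 - 1566*I*√7/7) + 24787 = (15084 - 1566*I*√7/7) + 24787 = 39871 - 1566*I*√7/7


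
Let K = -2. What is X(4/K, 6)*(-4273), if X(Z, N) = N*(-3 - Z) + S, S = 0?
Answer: 25638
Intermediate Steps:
X(Z, N) = N*(-3 - Z) (X(Z, N) = N*(-3 - Z) + 0 = N*(-3 - Z))
X(4/K, 6)*(-4273) = (6*(-3 - 4/(-2)))*(-4273) = (6*(-3 - 4*(-1)/2))*(-4273) = (6*(-3 - 1*(-2)))*(-4273) = (6*(-3 + 2))*(-4273) = (6*(-1))*(-4273) = -6*(-4273) = 25638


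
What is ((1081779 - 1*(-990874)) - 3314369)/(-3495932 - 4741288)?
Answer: 310429/2059305 ≈ 0.15074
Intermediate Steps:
((1081779 - 1*(-990874)) - 3314369)/(-3495932 - 4741288) = ((1081779 + 990874) - 3314369)/(-8237220) = (2072653 - 3314369)*(-1/8237220) = -1241716*(-1/8237220) = 310429/2059305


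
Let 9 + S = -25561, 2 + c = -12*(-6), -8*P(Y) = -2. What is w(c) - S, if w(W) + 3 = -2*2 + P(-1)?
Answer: 102253/4 ≈ 25563.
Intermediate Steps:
P(Y) = ¼ (P(Y) = -⅛*(-2) = ¼)
c = 70 (c = -2 - 12*(-6) = -2 + 72 = 70)
S = -25570 (S = -9 - 25561 = -25570)
w(W) = -27/4 (w(W) = -3 + (-2*2 + ¼) = -3 + (-4 + ¼) = -3 - 15/4 = -27/4)
w(c) - S = -27/4 - 1*(-25570) = -27/4 + 25570 = 102253/4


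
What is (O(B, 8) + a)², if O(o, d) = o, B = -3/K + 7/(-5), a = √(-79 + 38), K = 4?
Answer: (43 - 20*I*√41)²/400 ≈ -36.378 - 27.533*I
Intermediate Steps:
a = I*√41 (a = √(-41) = I*√41 ≈ 6.4031*I)
B = -43/20 (B = -3/4 + 7/(-5) = -3*¼ + 7*(-⅕) = -¾ - 7/5 = -43/20 ≈ -2.1500)
(O(B, 8) + a)² = (-43/20 + I*√41)²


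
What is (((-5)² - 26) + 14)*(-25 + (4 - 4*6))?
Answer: -585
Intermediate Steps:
(((-5)² - 26) + 14)*(-25 + (4 - 4*6)) = ((25 - 26) + 14)*(-25 + (4 - 24)) = (-1 + 14)*(-25 - 20) = 13*(-45) = -585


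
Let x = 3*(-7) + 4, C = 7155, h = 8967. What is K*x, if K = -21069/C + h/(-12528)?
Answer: 68862869/1106640 ≈ 62.227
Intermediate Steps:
x = -17 (x = -21 + 4 = -17)
K = -4050757/1106640 (K = -21069/7155 + 8967/(-12528) = -21069*1/7155 + 8967*(-1/12528) = -2341/795 - 2989/4176 = -4050757/1106640 ≈ -3.6604)
K*x = -4050757/1106640*(-17) = 68862869/1106640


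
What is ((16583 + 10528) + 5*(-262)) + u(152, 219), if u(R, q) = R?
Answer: 25953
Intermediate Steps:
((16583 + 10528) + 5*(-262)) + u(152, 219) = ((16583 + 10528) + 5*(-262)) + 152 = (27111 - 1310) + 152 = 25801 + 152 = 25953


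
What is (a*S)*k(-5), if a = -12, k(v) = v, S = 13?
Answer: 780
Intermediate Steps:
(a*S)*k(-5) = -12*13*(-5) = -156*(-5) = 780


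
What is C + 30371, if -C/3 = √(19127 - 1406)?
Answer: 30371 - 9*√1969 ≈ 29972.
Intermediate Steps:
C = -9*√1969 (C = -3*√(19127 - 1406) = -9*√1969 ≈ -399.36)
C + 30371 = -9*√1969 + 30371 = 30371 - 9*√1969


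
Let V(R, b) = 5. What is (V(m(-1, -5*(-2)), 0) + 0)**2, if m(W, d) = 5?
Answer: 25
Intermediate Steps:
(V(m(-1, -5*(-2)), 0) + 0)**2 = (5 + 0)**2 = 5**2 = 25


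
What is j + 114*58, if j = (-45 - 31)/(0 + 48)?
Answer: 79325/12 ≈ 6610.4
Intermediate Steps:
j = -19/12 (j = -76/48 = -76*1/48 = -19/12 ≈ -1.5833)
j + 114*58 = -19/12 + 114*58 = -19/12 + 6612 = 79325/12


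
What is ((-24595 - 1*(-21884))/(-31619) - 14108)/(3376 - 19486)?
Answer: 446078141/509382090 ≈ 0.87572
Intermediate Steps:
((-24595 - 1*(-21884))/(-31619) - 14108)/(3376 - 19486) = ((-24595 + 21884)*(-1/31619) - 14108)/(-16110) = (-2711*(-1/31619) - 14108)*(-1/16110) = (2711/31619 - 14108)*(-1/16110) = -446078141/31619*(-1/16110) = 446078141/509382090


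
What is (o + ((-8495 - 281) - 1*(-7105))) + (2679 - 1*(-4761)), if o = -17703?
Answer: -11934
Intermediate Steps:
(o + ((-8495 - 281) - 1*(-7105))) + (2679 - 1*(-4761)) = (-17703 + ((-8495 - 281) - 1*(-7105))) + (2679 - 1*(-4761)) = (-17703 + (-8776 + 7105)) + (2679 + 4761) = (-17703 - 1671) + 7440 = -19374 + 7440 = -11934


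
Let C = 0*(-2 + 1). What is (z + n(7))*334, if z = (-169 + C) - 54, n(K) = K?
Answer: -72144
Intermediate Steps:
C = 0 (C = 0*(-1) = 0)
z = -223 (z = (-169 + 0) - 54 = -169 - 54 = -223)
(z + n(7))*334 = (-223 + 7)*334 = -216*334 = -72144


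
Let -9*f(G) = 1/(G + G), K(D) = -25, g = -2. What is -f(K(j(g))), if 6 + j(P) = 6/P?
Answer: -1/450 ≈ -0.0022222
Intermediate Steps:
j(P) = -6 + 6/P
f(G) = -1/(18*G) (f(G) = -1/(9*(G + G)) = -1/(2*G)/9 = -1/(18*G))
-f(K(j(g))) = -(-1)/(18*(-25)) = -(-1)*(-1)/(18*25) = -1*1/450 = -1/450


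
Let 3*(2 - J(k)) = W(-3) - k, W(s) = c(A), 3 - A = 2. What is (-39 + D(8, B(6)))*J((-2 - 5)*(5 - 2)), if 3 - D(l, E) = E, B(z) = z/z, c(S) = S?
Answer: 592/3 ≈ 197.33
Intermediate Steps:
A = 1 (A = 3 - 1*2 = 3 - 2 = 1)
B(z) = 1
W(s) = 1
D(l, E) = 3 - E
J(k) = 5/3 + k/3 (J(k) = 2 - (1 - k)/3 = 2 + (-⅓ + k/3) = 5/3 + k/3)
(-39 + D(8, B(6)))*J((-2 - 5)*(5 - 2)) = (-39 + (3 - 1*1))*(5/3 + ((-2 - 5)*(5 - 2))/3) = (-39 + (3 - 1))*(5/3 + (-7*3)/3) = (-39 + 2)*(5/3 + (⅓)*(-21)) = -37*(5/3 - 7) = -37*(-16/3) = 592/3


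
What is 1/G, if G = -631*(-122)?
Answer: 1/76982 ≈ 1.2990e-5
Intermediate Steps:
G = 76982
1/G = 1/76982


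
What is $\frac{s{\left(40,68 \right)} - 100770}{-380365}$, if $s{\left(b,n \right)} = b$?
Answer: $\frac{20146}{76073} \approx 0.26482$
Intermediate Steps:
$\frac{s{\left(40,68 \right)} - 100770}{-380365} = \frac{40 - 100770}{-380365} = \left(-100730\right) \left(- \frac{1}{380365}\right) = \frac{20146}{76073}$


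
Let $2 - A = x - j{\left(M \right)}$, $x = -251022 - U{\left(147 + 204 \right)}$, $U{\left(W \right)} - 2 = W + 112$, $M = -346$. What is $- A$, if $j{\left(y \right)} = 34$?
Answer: $-251523$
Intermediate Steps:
$U{\left(W \right)} = 114 + W$ ($U{\left(W \right)} = 2 + \left(W + 112\right) = 2 + \left(112 + W\right) = 114 + W$)
$x = -251487$ ($x = -251022 - \left(114 + \left(147 + 204\right)\right) = -251022 - \left(114 + 351\right) = -251022 - 465 = -251487$)
$A = 251523$ ($A = 2 - \left(-251487 - 34\right) = 2 - -251521 = 2 + 251521 = 251523$)
$- A = \left(-1\right) 251523 = -251523$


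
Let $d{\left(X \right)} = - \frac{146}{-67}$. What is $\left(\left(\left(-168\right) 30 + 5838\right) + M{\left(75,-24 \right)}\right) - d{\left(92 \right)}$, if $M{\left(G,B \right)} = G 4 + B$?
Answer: $\frac{71812}{67} \approx 1071.8$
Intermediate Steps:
$d{\left(X \right)} = \frac{146}{67}$ ($d{\left(X \right)} = \left(-146\right) \left(- \frac{1}{67}\right) = \frac{146}{67}$)
$M{\left(G,B \right)} = B + 4 G$ ($M{\left(G,B \right)} = 4 G + B = B + 4 G$)
$\left(\left(\left(-168\right) 30 + 5838\right) + M{\left(75,-24 \right)}\right) - d{\left(92 \right)} = \left(\left(\left(-168\right) 30 + 5838\right) + \left(-24 + 4 \cdot 75\right)\right) - \frac{146}{67} = \left(\left(-5040 + 5838\right) + \left(-24 + 300\right)\right) - \frac{146}{67} = \left(798 + 276\right) - \frac{146}{67} = 1074 - \frac{146}{67} = \frac{71812}{67}$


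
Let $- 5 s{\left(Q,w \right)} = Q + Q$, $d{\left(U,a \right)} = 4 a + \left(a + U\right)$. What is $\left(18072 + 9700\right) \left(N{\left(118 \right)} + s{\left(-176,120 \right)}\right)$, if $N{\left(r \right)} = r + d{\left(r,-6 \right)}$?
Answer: $\frac{38380904}{5} \approx 7.6762 \cdot 10^{6}$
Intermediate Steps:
$d{\left(U,a \right)} = U + 5 a$ ($d{\left(U,a \right)} = 4 a + \left(U + a\right) = U + 5 a$)
$s{\left(Q,w \right)} = - \frac{2 Q}{5}$ ($s{\left(Q,w \right)} = - \frac{Q + Q}{5} = - \frac{2 Q}{5}$)
$N{\left(r \right)} = -30 + 2 r$ ($N{\left(r \right)} = r + \left(r + 5 \left(-6\right)\right) = r + \left(r - 30\right) = r + \left(-30 + r\right) = -30 + 2 r$)
$\left(18072 + 9700\right) \left(N{\left(118 \right)} + s{\left(-176,120 \right)}\right) = \left(18072 + 9700\right) \left(\left(-30 + 2 \cdot 118\right) - - \frac{352}{5}\right) = 27772 \left(\left(-30 + 236\right) + \frac{352}{5}\right) = 27772 \left(206 + \frac{352}{5}\right) = 27772 \cdot \frac{1382}{5} = \frac{38380904}{5}$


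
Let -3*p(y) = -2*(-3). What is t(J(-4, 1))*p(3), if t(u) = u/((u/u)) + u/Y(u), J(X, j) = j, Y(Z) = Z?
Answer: -4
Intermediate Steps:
t(u) = 1 + u (t(u) = u/((u/u)) + u/u = u/1 + 1 = u*1 + 1 = u + 1 = 1 + u)
p(y) = -2 (p(y) = -(-2)*(-3)/3 = -⅓*6 = -2)
t(J(-4, 1))*p(3) = (1 + 1)*(-2) = 2*(-2) = -4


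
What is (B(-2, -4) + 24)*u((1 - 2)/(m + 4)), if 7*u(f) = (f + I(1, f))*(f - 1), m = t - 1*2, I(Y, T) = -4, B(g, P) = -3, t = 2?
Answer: 255/16 ≈ 15.938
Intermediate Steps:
m = 0 (m = 2 - 1*2 = 2 - 2 = 0)
u(f) = (-1 + f)*(-4 + f)/7 (u(f) = ((f - 4)*(f - 1))/7 = ((-4 + f)*(-1 + f))/7 = ((-1 + f)*(-4 + f))/7 = (-1 + f)*(-4 + f)/7)
(B(-2, -4) + 24)*u((1 - 2)/(m + 4)) = (-3 + 24)*(4/7 - 5*(1 - 2)/(7*(0 + 4)) + ((1 - 2)/(0 + 4))²/7) = 21*(4/7 - (-5)/(7*4) + (-1/4)²/7) = 21*(4/7 - (-5)/(7*4) + (-1*¼)²/7) = 21*(4/7 - 5/7*(-¼) + (-¼)²/7) = 21*(4/7 + 5/28 + (⅐)*(1/16)) = 21*(4/7 + 5/28 + 1/112) = 21*(85/112) = 255/16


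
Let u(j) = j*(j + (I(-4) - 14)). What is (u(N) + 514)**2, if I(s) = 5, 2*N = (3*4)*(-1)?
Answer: 364816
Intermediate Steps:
N = -6 (N = ((3*4)*(-1))/2 = (12*(-1))/2 = (1/2)*(-12) = -6)
u(j) = j*(-9 + j) (u(j) = j*(j + (5 - 14)) = j*(j - 9) = j*(-9 + j))
(u(N) + 514)**2 = (-6*(-9 - 6) + 514)**2 = (-6*(-15) + 514)**2 = (90 + 514)**2 = 604**2 = 364816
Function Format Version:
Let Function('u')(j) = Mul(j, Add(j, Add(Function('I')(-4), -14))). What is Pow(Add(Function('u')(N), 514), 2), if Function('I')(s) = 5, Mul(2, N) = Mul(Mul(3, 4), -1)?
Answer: 364816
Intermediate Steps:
N = -6 (N = Mul(Rational(1, 2), Mul(Mul(3, 4), -1)) = Mul(Rational(1, 2), Mul(12, -1)) = Mul(Rational(1, 2), -12) = -6)
Function('u')(j) = Mul(j, Add(-9, j)) (Function('u')(j) = Mul(j, Add(j, Add(5, -14))) = Mul(j, Add(j, -9)) = Mul(j, Add(-9, j)))
Pow(Add(Function('u')(N), 514), 2) = Pow(Add(Mul(-6, Add(-9, -6)), 514), 2) = Pow(Add(Mul(-6, -15), 514), 2) = Pow(Add(90, 514), 2) = Pow(604, 2) = 364816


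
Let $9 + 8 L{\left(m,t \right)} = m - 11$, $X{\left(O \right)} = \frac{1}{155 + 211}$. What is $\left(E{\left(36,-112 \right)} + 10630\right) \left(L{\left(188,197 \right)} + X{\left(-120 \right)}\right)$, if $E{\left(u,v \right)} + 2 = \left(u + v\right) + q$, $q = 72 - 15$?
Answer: $\frac{81551383}{366} \approx 2.2282 \cdot 10^{5}$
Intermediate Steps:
$X{\left(O \right)} = \frac{1}{366}$
$L{\left(m,t \right)} = - \frac{5}{2} + \frac{m}{8}$ ($L{\left(m,t \right)} = - \frac{9}{8} + \frac{m - 11}{8} = - \frac{9}{8} + \frac{-11 + m}{8} = - \frac{9}{8} + \left(- \frac{11}{8} + \frac{m}{8}\right) = - \frac{5}{2} + \frac{m}{8}$)
$q = 57$ ($q = 72 - 15 = 57$)
$E{\left(u,v \right)} = 55 + u + v$ ($E{\left(u,v \right)} = -2 + \left(\left(u + v\right) + 57\right) = -2 + \left(57 + u + v\right) = 55 + u + v$)
$\left(E{\left(36,-112 \right)} + 10630\right) \left(L{\left(188,197 \right)} + X{\left(-120 \right)}\right) = \left(\left(55 + 36 - 112\right) + 10630\right) \left(\left(- \frac{5}{2} + \frac{1}{8} \cdot 188\right) + \frac{1}{366}\right) = \left(-21 + 10630\right) \left(\left(- \frac{5}{2} + \frac{47}{2}\right) + \frac{1}{366}\right) = 10609 \left(21 + \frac{1}{366}\right) = 10609 \cdot \frac{7687}{366} = \frac{81551383}{366}$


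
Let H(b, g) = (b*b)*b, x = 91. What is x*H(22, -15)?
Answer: 968968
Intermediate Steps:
H(b, g) = b**3 (H(b, g) = b**2*b = b**3)
x*H(22, -15) = 91*22**3 = 91*10648 = 968968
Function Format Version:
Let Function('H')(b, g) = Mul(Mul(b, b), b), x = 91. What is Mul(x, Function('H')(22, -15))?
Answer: 968968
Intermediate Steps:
Function('H')(b, g) = Pow(b, 3) (Function('H')(b, g) = Mul(Pow(b, 2), b) = Pow(b, 3))
Mul(x, Function('H')(22, -15)) = Mul(91, Pow(22, 3)) = Mul(91, 10648) = 968968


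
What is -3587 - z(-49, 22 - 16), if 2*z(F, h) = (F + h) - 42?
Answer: -7089/2 ≈ -3544.5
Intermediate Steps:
z(F, h) = -21 + F/2 + h/2 (z(F, h) = ((F + h) - 42)/2 = (-42 + F + h)/2 = -21 + F/2 + h/2)
-3587 - z(-49, 22 - 16) = -3587 - (-21 + (½)*(-49) + (22 - 16)/2) = -3587 - (-21 - 49/2 + (½)*6) = -3587 - (-21 - 49/2 + 3) = -3587 - 1*(-85/2) = -3587 + 85/2 = -7089/2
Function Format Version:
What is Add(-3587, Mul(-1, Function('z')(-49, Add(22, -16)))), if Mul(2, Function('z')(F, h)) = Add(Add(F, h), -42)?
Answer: Rational(-7089, 2) ≈ -3544.5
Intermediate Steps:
Function('z')(F, h) = Add(-21, Mul(Rational(1, 2), F), Mul(Rational(1, 2), h)) (Function('z')(F, h) = Mul(Rational(1, 2), Add(Add(F, h), -42)) = Mul(Rational(1, 2), Add(-42, F, h)) = Add(-21, Mul(Rational(1, 2), F), Mul(Rational(1, 2), h)))
Add(-3587, Mul(-1, Function('z')(-49, Add(22, -16)))) = Add(-3587, Mul(-1, Add(-21, Mul(Rational(1, 2), -49), Mul(Rational(1, 2), Add(22, -16))))) = Add(-3587, Mul(-1, Add(-21, Rational(-49, 2), Mul(Rational(1, 2), 6)))) = Add(-3587, Mul(-1, Add(-21, Rational(-49, 2), 3))) = Add(-3587, Mul(-1, Rational(-85, 2))) = Add(-3587, Rational(85, 2)) = Rational(-7089, 2)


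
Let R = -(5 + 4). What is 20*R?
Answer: -180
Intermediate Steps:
R = -9 (R = -1*9 = -9)
20*R = 20*(-9) = -180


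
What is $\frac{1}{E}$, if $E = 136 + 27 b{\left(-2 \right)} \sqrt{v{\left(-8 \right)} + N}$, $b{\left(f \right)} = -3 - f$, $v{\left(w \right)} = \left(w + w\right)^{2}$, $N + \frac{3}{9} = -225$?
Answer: $- \frac{34}{965} - \frac{9 \sqrt{69}}{1930} \approx -0.073969$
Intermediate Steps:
$N = - \frac{676}{3}$ ($N = - \frac{1}{3} - 225 = - \frac{676}{3} \approx -225.33$)
$v{\left(w \right)} = 4 w^{2}$ ($v{\left(w \right)} = \left(2 w\right)^{2} = 4 w^{2}$)
$E = 136 - 18 \sqrt{69}$ ($E = 136 + 27 \left(-3 - -2\right) \sqrt{4 \left(-8\right)^{2} - \frac{676}{3}} = 136 + 27 \left(-3 + 2\right) \sqrt{4 \cdot 64 - \frac{676}{3}} = 136 + 27 \left(-1\right) \sqrt{256 - \frac{676}{3}} = 136 - 27 \sqrt{\frac{92}{3}} = 136 - 27 \frac{2 \sqrt{69}}{3} = 136 - 18 \sqrt{69} \approx -13.519$)
$\frac{1}{E} = \frac{1}{136 - 18 \sqrt{69}}$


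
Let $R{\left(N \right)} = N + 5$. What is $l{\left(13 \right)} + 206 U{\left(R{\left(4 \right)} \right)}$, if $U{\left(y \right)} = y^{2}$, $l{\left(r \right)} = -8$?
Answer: $16678$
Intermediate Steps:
$R{\left(N \right)} = 5 + N$
$l{\left(13 \right)} + 206 U{\left(R{\left(4 \right)} \right)} = -8 + 206 \left(5 + 4\right)^{2} = -8 + 206 \cdot 9^{2} = -8 + 206 \cdot 81 = -8 + 16686 = 16678$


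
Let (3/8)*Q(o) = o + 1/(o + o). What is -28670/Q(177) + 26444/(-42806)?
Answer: -164574129251/2682181154 ≈ -61.358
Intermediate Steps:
Q(o) = 4/(3*o) + 8*o/3 (Q(o) = 8*(o + 1/(o + o))/3 = 8*(o + 1/(2*o))/3 = 4/(3*o) + 8*o/3)
-28670/Q(177) + 26444/(-42806) = -28670*531/(4*(1 + 2*177²)) + 26444/(-42806) = -28670*531/(4*(1 + 2*31329)) + 26444*(-1/42806) = -28670*531/(4*(1 + 62658)) - 13222/21403 = -28670/((4/3)*(1/177)*62659) - 13222/21403 = -28670/250636/531 - 13222/21403 = -28670*531/250636 - 13222/21403 = -7611885/125318 - 13222/21403 = -164574129251/2682181154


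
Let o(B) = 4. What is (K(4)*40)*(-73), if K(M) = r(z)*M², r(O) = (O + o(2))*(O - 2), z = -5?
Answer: -327040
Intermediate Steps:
r(O) = (-2 + O)*(4 + O) (r(O) = (O + 4)*(O - 2) = (4 + O)*(-2 + O) = (-2 + O)*(4 + O))
K(M) = 7*M² (K(M) = (-8 + (-5)² + 2*(-5))*M² = (-8 + 25 - 10)*M² = 7*M²)
(K(4)*40)*(-73) = ((7*4²)*40)*(-73) = ((7*16)*40)*(-73) = (112*40)*(-73) = 4480*(-73) = -327040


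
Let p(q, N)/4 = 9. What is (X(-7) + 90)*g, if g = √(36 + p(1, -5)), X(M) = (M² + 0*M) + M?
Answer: 792*√2 ≈ 1120.1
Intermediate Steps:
p(q, N) = 36 (p(q, N) = 4*9 = 36)
X(M) = M + M² (X(M) = (M² + 0) + M = M² + M = M + M²)
g = 6*√2 (g = √(36 + 36) = √72 = 6*√2 ≈ 8.4853)
(X(-7) + 90)*g = (-7*(1 - 7) + 90)*(6*√2) = (-7*(-6) + 90)*(6*√2) = (42 + 90)*(6*√2) = 132*(6*√2) = 792*√2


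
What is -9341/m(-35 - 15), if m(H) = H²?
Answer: -9341/2500 ≈ -3.7364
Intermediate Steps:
-9341/m(-35 - 15) = -9341/(-35 - 15)² = -9341/((-50)²) = -9341/2500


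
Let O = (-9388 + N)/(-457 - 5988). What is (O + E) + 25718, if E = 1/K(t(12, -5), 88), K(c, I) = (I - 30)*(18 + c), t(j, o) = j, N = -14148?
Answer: 57690065297/2242860 ≈ 25722.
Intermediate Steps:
K(c, I) = (-30 + I)*(18 + c)
E = 1/1740 (E = 1/(-540 - 30*12 + 18*88 + 88*12) = 1/(-540 - 360 + 1584 + 1056) = 1/1740 ≈ 0.00057471)
O = 23536/6445 (O = (-9388 - 14148)/(-457 - 5988) = -23536/(-6445) = -23536*(-1/6445) = 23536/6445 ≈ 3.6518)
(O + E) + 25718 = (23536/6445 + 1/1740) + 25718 = 8191817/2242860 + 25718 = 57690065297/2242860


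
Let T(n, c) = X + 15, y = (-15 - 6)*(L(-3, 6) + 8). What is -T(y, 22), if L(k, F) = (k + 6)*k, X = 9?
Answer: -24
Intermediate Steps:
L(k, F) = k*(6 + k) (L(k, F) = (6 + k)*k = k*(6 + k))
y = 21 (y = (-15 - 6)*(-3*(6 - 3) + 8) = -21*(-3*3 + 8) = -21*(-9 + 8) = -21*(-1) = 21)
T(n, c) = 24 (T(n, c) = 9 + 15 = 24)
-T(y, 22) = -1*24 = -24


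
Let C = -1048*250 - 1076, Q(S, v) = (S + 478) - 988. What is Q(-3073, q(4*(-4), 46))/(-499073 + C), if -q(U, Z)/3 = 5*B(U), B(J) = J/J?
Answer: 3583/762149 ≈ 0.0047012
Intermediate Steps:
B(J) = 1
q(U, Z) = -15
Q(S, v) = -510 + S (Q(S, v) = (478 + S) - 988 = -510 + S)
C = -263076 (C = -262000 - 1076 = -263076)
Q(-3073, q(4*(-4), 46))/(-499073 + C) = (-510 - 3073)/(-499073 - 263076) = -3583/(-762149) = -3583*(-1/762149) = 3583/762149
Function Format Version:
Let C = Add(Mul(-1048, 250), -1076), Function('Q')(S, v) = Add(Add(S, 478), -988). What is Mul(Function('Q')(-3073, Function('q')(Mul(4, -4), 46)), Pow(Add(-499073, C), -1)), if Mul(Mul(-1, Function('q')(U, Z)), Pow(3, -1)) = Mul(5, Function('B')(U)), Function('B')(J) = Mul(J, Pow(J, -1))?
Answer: Rational(3583, 762149) ≈ 0.0047012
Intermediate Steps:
Function('B')(J) = 1
Function('q')(U, Z) = -15 (Function('q')(U, Z) = Mul(-3, Mul(5, 1)) = Mul(-3, 5) = -15)
Function('Q')(S, v) = Add(-510, S) (Function('Q')(S, v) = Add(Add(478, S), -988) = Add(-510, S))
C = -263076 (C = Add(-262000, -1076) = -263076)
Mul(Function('Q')(-3073, Function('q')(Mul(4, -4), 46)), Pow(Add(-499073, C), -1)) = Mul(Add(-510, -3073), Pow(Add(-499073, -263076), -1)) = Mul(-3583, Pow(-762149, -1)) = Mul(-3583, Rational(-1, 762149)) = Rational(3583, 762149)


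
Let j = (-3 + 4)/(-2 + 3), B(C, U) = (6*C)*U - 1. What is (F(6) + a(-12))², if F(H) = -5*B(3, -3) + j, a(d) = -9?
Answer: 71289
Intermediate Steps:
B(C, U) = -1 + 6*C*U (B(C, U) = 6*C*U - 1 = -1 + 6*C*U)
j = 1 (j = 1/1 = 1*1 = 1)
F(H) = 276 (F(H) = -5*(-1 + 6*3*(-3)) + 1 = -5*(-1 - 54) + 1 = -5*(-55) + 1 = 275 + 1 = 276)
(F(6) + a(-12))² = (276 - 9)² = 267² = 71289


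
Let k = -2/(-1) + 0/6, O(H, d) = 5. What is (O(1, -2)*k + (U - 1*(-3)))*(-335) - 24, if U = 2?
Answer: -5049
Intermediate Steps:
k = 2 (k = -2*(-1) + 0*(1/6) = 2 + 0 = 2)
(O(1, -2)*k + (U - 1*(-3)))*(-335) - 24 = (5*2 + (2 - 1*(-3)))*(-335) - 24 = (10 + (2 + 3))*(-335) - 24 = (10 + 5)*(-335) - 24 = 15*(-335) - 24 = -5025 - 24 = -5049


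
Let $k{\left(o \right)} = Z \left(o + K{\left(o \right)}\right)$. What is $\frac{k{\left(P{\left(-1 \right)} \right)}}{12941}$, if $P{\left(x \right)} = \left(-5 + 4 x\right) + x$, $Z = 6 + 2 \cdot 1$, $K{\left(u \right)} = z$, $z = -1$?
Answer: $- \frac{88}{12941} \approx -0.0068001$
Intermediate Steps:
$K{\left(u \right)} = -1$
$Z = 8$ ($Z = 6 + 2 = 8$)
$P{\left(x \right)} = -5 + 5 x$
$k{\left(o \right)} = -8 + 8 o$ ($k{\left(o \right)} = 8 \left(o - 1\right) = 8 \left(-1 + o\right) = -8 + 8 o$)
$\frac{k{\left(P{\left(-1 \right)} \right)}}{12941} = \frac{-8 + 8 \left(-5 + 5 \left(-1\right)\right)}{12941} = \left(-8 + 8 \left(-5 - 5\right)\right) \frac{1}{12941} = \left(-8 + 8 \left(-10\right)\right) \frac{1}{12941} = \left(-8 - 80\right) \frac{1}{12941} = \left(-88\right) \frac{1}{12941} = - \frac{88}{12941}$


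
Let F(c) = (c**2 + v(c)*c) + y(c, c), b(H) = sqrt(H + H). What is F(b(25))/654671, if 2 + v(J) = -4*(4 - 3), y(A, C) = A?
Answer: 50/654671 - 25*sqrt(2)/654671 ≈ 2.2369e-5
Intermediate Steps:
b(H) = sqrt(2)*sqrt(H) (b(H) = sqrt(2*H) = sqrt(2)*sqrt(H))
v(J) = -6 (v(J) = -2 - 4*(4 - 3) = -2 - 4*1 = -2 - 4 = -6)
F(c) = c**2 - 5*c (F(c) = (c**2 - 6*c) + c = c**2 - 5*c)
F(b(25))/654671 = ((sqrt(2)*sqrt(25))*(-5 + sqrt(2)*sqrt(25)))/654671 = ((sqrt(2)*5)*(-5 + sqrt(2)*5))*(1/654671) = ((5*sqrt(2))*(-5 + 5*sqrt(2)))*(1/654671) = (5*sqrt(2)*(-5 + 5*sqrt(2)))*(1/654671) = 5*sqrt(2)*(-5 + 5*sqrt(2))/654671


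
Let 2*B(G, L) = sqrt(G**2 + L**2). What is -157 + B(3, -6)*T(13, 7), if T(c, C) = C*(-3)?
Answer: -157 - 63*sqrt(5)/2 ≈ -227.44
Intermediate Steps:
B(G, L) = sqrt(G**2 + L**2)/2
T(c, C) = -3*C
-157 + B(3, -6)*T(13, 7) = -157 + (sqrt(3**2 + (-6)**2)/2)*(-3*7) = -157 + (sqrt(9 + 36)/2)*(-21) = -157 + (sqrt(45)/2)*(-21) = -157 + ((3*sqrt(5))/2)*(-21) = -157 + (3*sqrt(5)/2)*(-21) = -157 - 63*sqrt(5)/2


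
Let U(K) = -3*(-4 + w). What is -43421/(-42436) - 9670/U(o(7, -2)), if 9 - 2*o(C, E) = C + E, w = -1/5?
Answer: -2049045077/2673468 ≈ -766.44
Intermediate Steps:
w = -⅕ (w = -1*⅕ = -⅕ ≈ -0.20000)
o(C, E) = 9/2 - C/2 - E/2 (o(C, E) = 9/2 - (C + E)/2 = 9/2 + (-C/2 - E/2) = 9/2 - C/2 - E/2)
U(K) = 63/5 (U(K) = -3*(-4 - ⅕) = -3*(-21/5) = 63/5)
-43421/(-42436) - 9670/U(o(7, -2)) = -43421/(-42436) - 9670/63/5 = -43421*(-1/42436) - 9670*5/63 = 43421/42436 - 48350/63 = -2049045077/2673468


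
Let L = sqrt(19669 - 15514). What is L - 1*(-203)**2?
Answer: -41209 + sqrt(4155) ≈ -41145.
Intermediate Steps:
L = sqrt(4155) ≈ 64.459
L - 1*(-203)**2 = sqrt(4155) - 1*(-203)**2 = sqrt(4155) - 1*41209 = sqrt(4155) - 41209 = -41209 + sqrt(4155)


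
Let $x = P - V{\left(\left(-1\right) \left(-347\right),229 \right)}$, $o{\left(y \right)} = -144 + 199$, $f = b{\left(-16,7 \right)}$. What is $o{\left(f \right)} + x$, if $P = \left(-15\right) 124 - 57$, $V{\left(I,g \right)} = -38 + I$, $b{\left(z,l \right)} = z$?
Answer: $-2171$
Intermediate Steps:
$f = -16$
$P = -1917$ ($P = -1860 - 57 = -1917$)
$o{\left(y \right)} = 55$
$x = -2226$ ($x = -1917 - \left(-38 - -347\right) = -1917 - \left(-38 + 347\right) = -1917 - 309 = -2226$)
$o{\left(f \right)} + x = 55 - 2226 = -2171$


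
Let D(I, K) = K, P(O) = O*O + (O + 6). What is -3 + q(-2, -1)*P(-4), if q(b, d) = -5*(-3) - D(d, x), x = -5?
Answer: 357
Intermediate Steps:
P(O) = 6 + O + O**2 (P(O) = O**2 + (6 + O) = 6 + O + O**2)
q(b, d) = 20 (q(b, d) = -5*(-3) - 1*(-5) = 15 + 5 = 20)
-3 + q(-2, -1)*P(-4) = -3 + 20*(6 - 4 + (-4)**2) = -3 + 20*(6 - 4 + 16) = -3 + 20*18 = -3 + 360 = 357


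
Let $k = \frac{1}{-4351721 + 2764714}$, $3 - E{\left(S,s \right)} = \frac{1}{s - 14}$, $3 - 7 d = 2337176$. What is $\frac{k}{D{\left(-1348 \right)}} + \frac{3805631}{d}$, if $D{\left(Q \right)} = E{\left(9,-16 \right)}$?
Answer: $- \frac{3847201724312819}{337529001920201} \approx -11.398$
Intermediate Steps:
$d = - \frac{2337173}{7}$ ($d = \frac{3}{7} - \frac{2337176}{7} = - \frac{2337173}{7} \approx -3.3388 \cdot 10^{5}$)
$E{\left(S,s \right)} = 3 - \frac{1}{-14 + s}$ ($E{\left(S,s \right)} = 3 - \frac{1}{s - 14} = 3 - \frac{1}{-14 + s}$)
$D{\left(Q \right)} = \frac{91}{30}$ ($D{\left(Q \right)} = \frac{-43 + 3 \left(-16\right)}{-14 - 16} = \frac{-43 - 48}{-30} = \left(- \frac{1}{30}\right) \left(-91\right) = \frac{91}{30}$)
$k = - \frac{1}{1587007}$ ($k = \frac{1}{-1587007} = - \frac{1}{1587007} \approx -6.3012 \cdot 10^{-7}$)
$\frac{k}{D{\left(-1348 \right)}} + \frac{3805631}{d} = - \frac{1}{1587007 \cdot \frac{91}{30}} + \frac{3805631}{- \frac{2337173}{7}} = \left(- \frac{1}{1587007}\right) \frac{30}{91} + 3805631 \left(- \frac{7}{2337173}\right) = - \frac{30}{144417637} - \frac{26639417}{2337173} = - \frac{3847201724312819}{337529001920201}$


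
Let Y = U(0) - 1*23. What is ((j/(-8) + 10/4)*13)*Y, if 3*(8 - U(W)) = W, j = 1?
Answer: -3705/8 ≈ -463.13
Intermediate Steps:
U(W) = 8 - W/3
Y = -15 (Y = (8 - ⅓*0) - 1*23 = (8 + 0) - 23 = 8 - 23 = -15)
((j/(-8) + 10/4)*13)*Y = ((1/(-8) + 10/4)*13)*(-15) = ((1*(-⅛) + 10*(¼))*13)*(-15) = ((-⅛ + 5/2)*13)*(-15) = ((19/8)*13)*(-15) = (247/8)*(-15) = -3705/8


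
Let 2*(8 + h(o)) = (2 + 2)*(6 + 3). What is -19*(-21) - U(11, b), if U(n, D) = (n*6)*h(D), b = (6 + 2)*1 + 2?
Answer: -261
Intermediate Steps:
b = 10 (b = 8*1 + 2 = 8 + 2 = 10)
h(o) = 10 (h(o) = -8 + ((2 + 2)*(6 + 3))/2 = -8 + (4*9)/2 = -8 + (1/2)*36 = -8 + 18 = 10)
U(n, D) = 60*n (U(n, D) = (n*6)*10 = (6*n)*10 = 60*n)
-19*(-21) - U(11, b) = -19*(-21) - 60*11 = 399 - 1*660 = 399 - 660 = -261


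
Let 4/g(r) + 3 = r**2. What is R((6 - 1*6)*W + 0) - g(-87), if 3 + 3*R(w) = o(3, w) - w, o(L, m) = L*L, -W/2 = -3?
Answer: 7564/3783 ≈ 1.9995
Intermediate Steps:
W = 6 (W = -2*(-3) = 6)
o(L, m) = L**2
R(w) = 2 - w/3 (R(w) = -1 + (3**2 - w)/3 = -1 + (9 - w)/3 = -1 + (3 - w/3) = 2 - w/3)
g(r) = 4/(-3 + r**2)
R((6 - 1*6)*W + 0) - g(-87) = (2 - ((6 - 1*6)*6 + 0)/3) - 4/(-3 + (-87)**2) = (2 - ((6 - 6)*6 + 0)/3) - 4/(-3 + 7569) = (2 - (0*6 + 0)/3) - 4/7566 = (2 - (0 + 0)/3) - 4/7566 = (2 - 1/3*0) - 1*2/3783 = (2 + 0) - 2/3783 = 2 - 2/3783 = 7564/3783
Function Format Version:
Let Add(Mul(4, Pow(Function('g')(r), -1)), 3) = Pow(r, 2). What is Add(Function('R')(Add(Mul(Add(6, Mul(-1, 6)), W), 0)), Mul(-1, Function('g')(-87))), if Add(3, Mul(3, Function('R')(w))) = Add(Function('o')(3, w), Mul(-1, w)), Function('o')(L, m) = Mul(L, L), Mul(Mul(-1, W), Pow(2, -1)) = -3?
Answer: Rational(7564, 3783) ≈ 1.9995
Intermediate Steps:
W = 6 (W = Mul(-2, -3) = 6)
Function('o')(L, m) = Pow(L, 2)
Function('R')(w) = Add(2, Mul(Rational(-1, 3), w)) (Function('R')(w) = Add(-1, Mul(Rational(1, 3), Add(Pow(3, 2), Mul(-1, w)))) = Add(-1, Mul(Rational(1, 3), Add(9, Mul(-1, w)))) = Add(-1, Add(3, Mul(Rational(-1, 3), w))) = Add(2, Mul(Rational(-1, 3), w)))
Function('g')(r) = Mul(4, Pow(Add(-3, Pow(r, 2)), -1))
Add(Function('R')(Add(Mul(Add(6, Mul(-1, 6)), W), 0)), Mul(-1, Function('g')(-87))) = Add(Add(2, Mul(Rational(-1, 3), Add(Mul(Add(6, Mul(-1, 6)), 6), 0))), Mul(-1, Mul(4, Pow(Add(-3, Pow(-87, 2)), -1)))) = Add(Add(2, Mul(Rational(-1, 3), Add(Mul(Add(6, -6), 6), 0))), Mul(-1, Mul(4, Pow(Add(-3, 7569), -1)))) = Add(Add(2, Mul(Rational(-1, 3), Add(Mul(0, 6), 0))), Mul(-1, Mul(4, Pow(7566, -1)))) = Add(Add(2, Mul(Rational(-1, 3), Add(0, 0))), Mul(-1, Mul(4, Rational(1, 7566)))) = Add(Add(2, Mul(Rational(-1, 3), 0)), Mul(-1, Rational(2, 3783))) = Add(Add(2, 0), Rational(-2, 3783)) = Add(2, Rational(-2, 3783)) = Rational(7564, 3783)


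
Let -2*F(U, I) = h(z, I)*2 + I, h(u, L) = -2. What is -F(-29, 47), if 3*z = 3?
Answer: 43/2 ≈ 21.500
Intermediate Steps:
z = 1 (z = (1/3)*3 = 1)
F(U, I) = 2 - I/2 (F(U, I) = -(-2*2 + I)/2 = -(-4 + I)/2 = 2 - I/2)
-F(-29, 47) = -(2 - 1/2*47) = -(2 - 47/2) = -1*(-43/2) = 43/2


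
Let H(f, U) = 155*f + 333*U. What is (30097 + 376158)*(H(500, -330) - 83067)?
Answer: -46904983535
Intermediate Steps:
(30097 + 376158)*(H(500, -330) - 83067) = (30097 + 376158)*((155*500 + 333*(-330)) - 83067) = 406255*((77500 - 109890) - 83067) = 406255*(-32390 - 83067) = 406255*(-115457) = -46904983535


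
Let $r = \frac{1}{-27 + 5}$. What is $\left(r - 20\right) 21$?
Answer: $- \frac{9261}{22} \approx -420.95$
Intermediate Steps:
$r = - \frac{1}{22}$ ($r = \frac{1}{-22} = - \frac{1}{22} \approx -0.045455$)
$\left(r - 20\right) 21 = \left(- \frac{1}{22} - 20\right) 21 = \left(- \frac{441}{22}\right) 21 = - \frac{9261}{22}$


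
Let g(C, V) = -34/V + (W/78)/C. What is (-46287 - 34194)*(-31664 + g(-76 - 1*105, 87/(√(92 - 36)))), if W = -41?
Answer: 11992535807197/4706 + 1824236*√14/29 ≈ 2.5486e+9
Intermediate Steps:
g(C, V) = -34/V - 41/(78*C) (g(C, V) = -34/V + (-41/78)/C = -34/V + (-41*1/78)/C = -34/V - 41/(78*C))
(-46287 - 34194)*(-31664 + g(-76 - 1*105, 87/(√(92 - 36)))) = (-46287 - 34194)*(-31664 + (-34*√(92 - 36)/87 - 41/(78*(-76 - 1*105)))) = -80481*(-31664 + (-34*2*√14/87 - 41/(78*(-76 - 105)))) = -80481*(-31664 + (-34*2*√14/87 - 41/78/(-181))) = -80481*(-31664 + (-34*2*√14/87 - 41/78*(-1/181))) = -80481*(-31664 + (-34*2*√14/87 + 41/14118)) = -80481*(-31664 + (-68*√14/87 + 41/14118)) = -80481*(-31664 + (41/14118 - 68*√14/87)) = -80481*(-447032311/14118 - 68*√14/87) = 11992535807197/4706 + 1824236*√14/29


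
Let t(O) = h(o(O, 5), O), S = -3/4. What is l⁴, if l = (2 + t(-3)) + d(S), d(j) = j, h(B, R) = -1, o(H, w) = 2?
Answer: 1/256 ≈ 0.0039063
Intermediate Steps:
S = -¾ (S = -3*¼ = -¾ ≈ -0.75000)
t(O) = -1
l = ¼ (l = (2 - 1) - ¾ = 1 - ¾ = ¼ ≈ 0.25000)
l⁴ = (¼)⁴ = 1/256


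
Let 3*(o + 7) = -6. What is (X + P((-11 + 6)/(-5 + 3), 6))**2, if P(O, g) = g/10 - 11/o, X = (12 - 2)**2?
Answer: 20994724/2025 ≈ 10368.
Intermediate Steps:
o = -9 (o = -7 + (1/3)*(-6) = -7 - 2 = -9)
X = 100 (X = 10**2 = 100)
P(O, g) = 11/9 + g/10 (P(O, g) = g/10 - 11/(-9) = g*(1/10) - 11*(-1/9) = g/10 + 11/9 = 11/9 + g/10)
(X + P((-11 + 6)/(-5 + 3), 6))**2 = (100 + (11/9 + (1/10)*6))**2 = (100 + (11/9 + 3/5))**2 = (100 + 82/45)**2 = (4582/45)**2 = 20994724/2025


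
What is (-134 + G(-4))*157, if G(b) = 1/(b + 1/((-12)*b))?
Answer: -4025794/191 ≈ -21077.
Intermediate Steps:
G(b) = 1/(b - 1/(12*b))
(-134 + G(-4))*157 = (-134 + 12*(-4)/(-1 + 12*(-4)²))*157 = (-134 + 12*(-4)/(-1 + 12*16))*157 = (-134 + 12*(-4)/(-1 + 192))*157 = (-134 + 12*(-4)/191)*157 = (-134 + 12*(-4)*(1/191))*157 = (-134 - 48/191)*157 = -25642/191*157 = -4025794/191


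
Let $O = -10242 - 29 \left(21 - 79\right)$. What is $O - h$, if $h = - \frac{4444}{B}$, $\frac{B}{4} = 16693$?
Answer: $- \frac{142890969}{16693} \approx -8559.9$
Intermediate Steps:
$B = 66772$ ($B = 4 \cdot 16693 = 66772$)
$h = - \frac{1111}{16693}$ ($h = - \frac{4444}{66772} = \left(-4444\right) \frac{1}{66772} = - \frac{1111}{16693} \approx -0.066555$)
$O = -8560$ ($O = -10242 - 29 \left(-58\right) = -10242 - -1682 = -10242 + 1682 = -8560$)
$O - h = -8560 - - \frac{1111}{16693} = -8560 + \frac{1111}{16693} = - \frac{142890969}{16693}$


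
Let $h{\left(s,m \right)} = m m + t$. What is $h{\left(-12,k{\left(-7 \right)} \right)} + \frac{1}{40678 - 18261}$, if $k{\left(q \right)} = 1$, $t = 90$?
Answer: $\frac{2039948}{22417} \approx 91.0$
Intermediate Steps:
$h{\left(s,m \right)} = 90 + m^{2}$ ($h{\left(s,m \right)} = m m + 90 = m^{2} + 90 = 90 + m^{2}$)
$h{\left(-12,k{\left(-7 \right)} \right)} + \frac{1}{40678 - 18261} = \left(90 + 1^{2}\right) + \frac{1}{40678 - 18261} = \left(90 + 1\right) + \frac{1}{22417} = 91 + \frac{1}{22417} = \frac{2039948}{22417}$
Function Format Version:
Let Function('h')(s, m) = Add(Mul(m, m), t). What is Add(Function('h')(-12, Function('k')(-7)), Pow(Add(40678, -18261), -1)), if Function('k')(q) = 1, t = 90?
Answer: Rational(2039948, 22417) ≈ 91.000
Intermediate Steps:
Function('h')(s, m) = Add(90, Pow(m, 2)) (Function('h')(s, m) = Add(Mul(m, m), 90) = Add(Pow(m, 2), 90) = Add(90, Pow(m, 2)))
Add(Function('h')(-12, Function('k')(-7)), Pow(Add(40678, -18261), -1)) = Add(Add(90, Pow(1, 2)), Pow(Add(40678, -18261), -1)) = Add(Add(90, 1), Pow(22417, -1)) = Add(91, Rational(1, 22417)) = Rational(2039948, 22417)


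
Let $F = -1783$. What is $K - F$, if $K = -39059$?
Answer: $-37276$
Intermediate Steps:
$K - F = -39059 - -1783 = -39059 + 1783 = -37276$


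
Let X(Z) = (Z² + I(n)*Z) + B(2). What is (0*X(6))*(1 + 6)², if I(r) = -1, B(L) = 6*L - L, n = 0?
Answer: 0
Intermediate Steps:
B(L) = 5*L
X(Z) = 10 + Z² - Z (X(Z) = (Z² - Z) + 5*2 = (Z² - Z) + 10 = 10 + Z² - Z)
(0*X(6))*(1 + 6)² = (0*(10 + 6² - 1*6))*(1 + 6)² = (0*(10 + 36 - 6))*7² = (0*40)*49 = 0*49 = 0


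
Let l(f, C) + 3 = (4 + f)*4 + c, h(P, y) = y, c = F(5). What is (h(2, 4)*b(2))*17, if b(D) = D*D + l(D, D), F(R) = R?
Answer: 2040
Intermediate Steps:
c = 5
l(f, C) = 18 + 4*f (l(f, C) = -3 + ((4 + f)*4 + 5) = -3 + ((16 + 4*f) + 5) = -3 + (21 + 4*f) = 18 + 4*f)
b(D) = 18 + D² + 4*D (b(D) = D*D + (18 + 4*D) = D² + (18 + 4*D) = 18 + D² + 4*D)
(h(2, 4)*b(2))*17 = (4*(18 + 2² + 4*2))*17 = (4*(18 + 4 + 8))*17 = (4*30)*17 = 120*17 = 2040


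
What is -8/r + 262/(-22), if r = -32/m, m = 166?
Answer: 651/22 ≈ 29.591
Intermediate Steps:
r = -16/83 (r = -32/166 = -32*1/166 = -16/83 ≈ -0.19277)
-8/r + 262/(-22) = -8/(-16/83) + 262/(-22) = -8*(-83/16) + 262*(-1/22) = 83/2 - 131/11 = 651/22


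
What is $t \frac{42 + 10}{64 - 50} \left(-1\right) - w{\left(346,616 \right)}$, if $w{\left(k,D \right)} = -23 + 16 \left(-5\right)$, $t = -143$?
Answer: $\frac{4439}{7} \approx 634.14$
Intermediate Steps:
$w{\left(k,D \right)} = -103$ ($w{\left(k,D \right)} = -23 - 80 = -103$)
$t \frac{42 + 10}{64 - 50} \left(-1\right) - w{\left(346,616 \right)} = - 143 \frac{42 + 10}{64 - 50} \left(-1\right) - -103 = - 143 \cdot \frac{52}{14} \left(-1\right) + 103 = - 143 \cdot 52 \cdot \frac{1}{14} \left(-1\right) + 103 = \left(-143\right) \frac{26}{7} \left(-1\right) + 103 = \left(- \frac{3718}{7}\right) \left(-1\right) + 103 = \frac{3718}{7} + 103 = \frac{4439}{7}$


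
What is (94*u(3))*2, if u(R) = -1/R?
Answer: -188/3 ≈ -62.667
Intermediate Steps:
(94*u(3))*2 = (94*(-1/3))*2 = (94*(-1*⅓))*2 = (94*(-⅓))*2 = -94/3*2 = -188/3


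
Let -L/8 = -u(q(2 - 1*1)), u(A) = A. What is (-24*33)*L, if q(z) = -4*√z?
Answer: 25344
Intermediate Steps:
L = -32 (L = -(-8)*(-4*√(2 - 1*1)) = -(-8)*(-4*√(2 - 1)) = -(-8)*(-4*√1) = -(-8)*(-4*1) = -(-8)*(-4) = -8*4 = -32)
(-24*33)*L = -24*33*(-32) = -792*(-32) = 25344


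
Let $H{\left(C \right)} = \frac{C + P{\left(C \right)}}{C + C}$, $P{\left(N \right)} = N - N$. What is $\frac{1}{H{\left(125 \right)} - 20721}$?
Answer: $- \frac{2}{41441} \approx -4.8261 \cdot 10^{-5}$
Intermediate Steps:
$P{\left(N \right)} = 0$
$H{\left(C \right)} = \frac{1}{2}$ ($H{\left(C \right)} = \frac{C + 0}{C + C} = \frac{C}{2 C} = C \frac{1}{2 C} = \frac{1}{2}$)
$\frac{1}{H{\left(125 \right)} - 20721} = \frac{1}{\frac{1}{2} - 20721} = \frac{1}{- \frac{41441}{2}} = - \frac{2}{41441}$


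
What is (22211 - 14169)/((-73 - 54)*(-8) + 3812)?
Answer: 4021/2414 ≈ 1.6657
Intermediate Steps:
(22211 - 14169)/((-73 - 54)*(-8) + 3812) = 8042/(-127*(-8) + 3812) = 8042/(1016 + 3812) = 8042/4828 = 8042*(1/4828) = 4021/2414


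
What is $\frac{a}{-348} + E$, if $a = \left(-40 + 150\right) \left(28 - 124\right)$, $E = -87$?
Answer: $- \frac{1643}{29} \approx -56.655$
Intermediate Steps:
$a = -10560$ ($a = 110 \left(-96\right) = -10560$)
$\frac{a}{-348} + E = - \frac{10560}{-348} - 87 = \left(-10560\right) \left(- \frac{1}{348}\right) - 87 = \frac{880}{29} - 87 = - \frac{1643}{29}$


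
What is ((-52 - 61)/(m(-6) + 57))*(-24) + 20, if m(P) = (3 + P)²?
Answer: 672/11 ≈ 61.091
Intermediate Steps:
((-52 - 61)/(m(-6) + 57))*(-24) + 20 = ((-52 - 61)/((3 - 6)² + 57))*(-24) + 20 = -113/((-3)² + 57)*(-24) + 20 = -113/(9 + 57)*(-24) + 20 = -113/66*(-24) + 20 = 452/11 + 20 = 672/11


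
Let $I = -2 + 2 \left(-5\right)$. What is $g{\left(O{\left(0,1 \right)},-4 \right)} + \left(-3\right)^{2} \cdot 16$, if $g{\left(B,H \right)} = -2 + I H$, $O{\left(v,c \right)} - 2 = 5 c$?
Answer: $190$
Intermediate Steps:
$I = -12$ ($I = -2 - 10 = -12$)
$O{\left(v,c \right)} = 2 + 5 c$
$g{\left(B,H \right)} = -2 - 12 H$
$g{\left(O{\left(0,1 \right)},-4 \right)} + \left(-3\right)^{2} \cdot 16 = \left(-2 - -48\right) + \left(-3\right)^{2} \cdot 16 = \left(-2 + 48\right) + 9 \cdot 16 = 46 + 144 = 190$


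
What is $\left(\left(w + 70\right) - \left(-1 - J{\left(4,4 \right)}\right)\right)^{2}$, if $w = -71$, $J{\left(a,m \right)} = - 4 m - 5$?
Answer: $441$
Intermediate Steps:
$J{\left(a,m \right)} = -5 - 4 m$
$\left(\left(w + 70\right) - \left(-1 - J{\left(4,4 \right)}\right)\right)^{2} = \left(\left(-71 + 70\right) + \left(\left(\left(-5 - 16\right) + 38\right) - 37\right)\right)^{2} = \left(-1 + \left(\left(\left(-5 - 16\right) + 38\right) - 37\right)\right)^{2} = \left(-1 + \left(\left(-21 + 38\right) - 37\right)\right)^{2} = \left(-1 + \left(17 - 37\right)\right)^{2} = \left(-1 - 20\right)^{2} = \left(-21\right)^{2} = 441$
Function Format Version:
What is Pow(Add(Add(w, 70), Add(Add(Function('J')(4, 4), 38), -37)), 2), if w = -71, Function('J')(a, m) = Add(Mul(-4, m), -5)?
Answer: 441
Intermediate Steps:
Function('J')(a, m) = Add(-5, Mul(-4, m))
Pow(Add(Add(w, 70), Add(Add(Function('J')(4, 4), 38), -37)), 2) = Pow(Add(Add(-71, 70), Add(Add(Add(-5, Mul(-4, 4)), 38), -37)), 2) = Pow(Add(-1, Add(Add(Add(-5, -16), 38), -37)), 2) = Pow(Add(-1, Add(Add(-21, 38), -37)), 2) = Pow(Add(-1, Add(17, -37)), 2) = Pow(Add(-1, -20), 2) = Pow(-21, 2) = 441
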